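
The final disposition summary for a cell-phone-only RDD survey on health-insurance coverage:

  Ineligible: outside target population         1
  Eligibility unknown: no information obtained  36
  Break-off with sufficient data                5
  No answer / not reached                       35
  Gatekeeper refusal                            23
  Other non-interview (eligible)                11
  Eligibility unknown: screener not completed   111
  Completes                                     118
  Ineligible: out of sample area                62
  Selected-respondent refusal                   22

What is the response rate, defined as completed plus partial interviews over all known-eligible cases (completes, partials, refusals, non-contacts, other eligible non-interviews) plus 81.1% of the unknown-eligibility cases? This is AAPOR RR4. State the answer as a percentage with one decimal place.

Refusal or break-off = 23 + 22 = 45
Unknown if eligible = 111 + 36 = 147
Screened out, ineligible = 1 + 62 = 63
Numerator: 118 + 5 = 123
Known eligible: 118 + 5 + 45 + 35 + 11 = 214
e × U: 0.8110 × 147 = 119.22
Base: 214 + 119.22 = 333.22
RR4 = 123 / 333.22 = 0.3691

36.9%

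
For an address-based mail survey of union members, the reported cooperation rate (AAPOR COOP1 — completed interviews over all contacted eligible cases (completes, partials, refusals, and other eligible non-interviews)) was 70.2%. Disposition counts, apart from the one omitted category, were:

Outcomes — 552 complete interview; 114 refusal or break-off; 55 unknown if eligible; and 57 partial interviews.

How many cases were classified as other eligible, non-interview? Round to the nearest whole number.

63

COOP1 = 552 / D = 0.702
D = 552 / 0.702 = 786.3
Rest of base = 723
other eligible, non-interview = 786.3 − 723 ≈ 63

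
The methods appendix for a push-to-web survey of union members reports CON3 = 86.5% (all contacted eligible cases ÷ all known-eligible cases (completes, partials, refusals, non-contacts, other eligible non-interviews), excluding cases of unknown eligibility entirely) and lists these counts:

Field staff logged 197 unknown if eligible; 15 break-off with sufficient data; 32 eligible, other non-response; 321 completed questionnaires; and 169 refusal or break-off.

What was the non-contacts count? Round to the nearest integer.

84

Numerator: 321 + 15 + 169 + 32 = 537
CON3 = 537 / D = 0.865
D = 537 / 0.865 = 620.8
Other denominator terms total 537
non-contacts = 620.8 − 537 ≈ 84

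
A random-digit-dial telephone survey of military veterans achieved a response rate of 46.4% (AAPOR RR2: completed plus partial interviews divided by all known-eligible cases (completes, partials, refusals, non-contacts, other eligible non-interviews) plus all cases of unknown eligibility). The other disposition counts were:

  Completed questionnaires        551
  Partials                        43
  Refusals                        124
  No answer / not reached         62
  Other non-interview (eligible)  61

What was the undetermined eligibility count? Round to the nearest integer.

439

Num = 551 + 43 = 594
RR2 = 594 / D = 0.464
D = 594 / 0.464 = 1280.2
Remaining denominator categories sum to 841
undetermined eligibility = 1280.2 − 841 ≈ 439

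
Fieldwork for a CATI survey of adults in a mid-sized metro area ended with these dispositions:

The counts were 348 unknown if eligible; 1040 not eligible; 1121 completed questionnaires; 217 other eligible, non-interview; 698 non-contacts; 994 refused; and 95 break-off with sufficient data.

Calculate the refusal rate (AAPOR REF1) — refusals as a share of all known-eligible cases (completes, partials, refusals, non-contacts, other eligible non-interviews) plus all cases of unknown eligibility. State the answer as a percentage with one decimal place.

28.6%

Top = 994
Base = 1121 + 95 + 994 + 698 + 217 + 348 = 3473
REF1 = 994 / 3473 = 0.2862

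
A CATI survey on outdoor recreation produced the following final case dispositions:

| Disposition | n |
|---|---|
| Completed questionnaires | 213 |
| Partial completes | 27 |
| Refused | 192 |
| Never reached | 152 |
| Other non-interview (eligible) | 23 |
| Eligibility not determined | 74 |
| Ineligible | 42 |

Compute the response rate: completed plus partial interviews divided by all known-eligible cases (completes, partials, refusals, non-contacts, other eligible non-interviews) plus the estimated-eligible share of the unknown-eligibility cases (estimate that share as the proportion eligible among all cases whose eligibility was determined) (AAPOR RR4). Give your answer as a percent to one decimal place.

Num → 213 + 27 = 240
Eligible (known) → 213 + 27 + 192 + 152 + 23 = 607
e = 607 / (607 + 42) = 607 / 649 = 0.9353
e × U → 0.9353 × 74 = 69.21
Denom → 607 + 69.21 = 676.21
RR4 = 240 / 676.21 = 0.3549

35.5%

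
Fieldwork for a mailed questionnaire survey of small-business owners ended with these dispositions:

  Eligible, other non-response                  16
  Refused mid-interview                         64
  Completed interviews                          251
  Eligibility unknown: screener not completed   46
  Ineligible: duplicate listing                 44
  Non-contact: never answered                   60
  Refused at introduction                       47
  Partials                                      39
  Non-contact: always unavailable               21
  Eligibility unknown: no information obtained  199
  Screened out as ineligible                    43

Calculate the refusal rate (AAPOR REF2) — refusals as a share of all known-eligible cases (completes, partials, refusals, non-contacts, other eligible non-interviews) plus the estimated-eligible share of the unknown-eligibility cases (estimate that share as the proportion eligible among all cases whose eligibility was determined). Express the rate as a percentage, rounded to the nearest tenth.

Declined to participate = 47 + 64 = 111
No contact after all attempts = 60 + 21 = 81
Eligibility not determined = 46 + 199 = 245
Screened out, ineligible = 43 + 44 = 87
Top = 111
Eligible (known) = 251 + 39 + 111 + 81 + 16 = 498
e = 498 / (498 + 87) = 498 / 585 = 0.8513
Eligible share of unknowns = 0.8513 × 245 = 208.57
Base = 498 + 208.57 = 706.57
REF2 = 111 / 706.57 = 0.1571

15.7%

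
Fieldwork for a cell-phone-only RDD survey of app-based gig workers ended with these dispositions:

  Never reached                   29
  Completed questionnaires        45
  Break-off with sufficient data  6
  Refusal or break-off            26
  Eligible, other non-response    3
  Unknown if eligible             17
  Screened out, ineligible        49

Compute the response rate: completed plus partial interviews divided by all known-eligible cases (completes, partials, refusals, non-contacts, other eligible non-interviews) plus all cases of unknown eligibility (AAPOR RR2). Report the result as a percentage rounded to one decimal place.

40.5%

Top: 45 + 6 = 51
Denominator: 45 + 6 + 26 + 29 + 3 + 17 = 126
RR2 = 51 / 126 = 0.4048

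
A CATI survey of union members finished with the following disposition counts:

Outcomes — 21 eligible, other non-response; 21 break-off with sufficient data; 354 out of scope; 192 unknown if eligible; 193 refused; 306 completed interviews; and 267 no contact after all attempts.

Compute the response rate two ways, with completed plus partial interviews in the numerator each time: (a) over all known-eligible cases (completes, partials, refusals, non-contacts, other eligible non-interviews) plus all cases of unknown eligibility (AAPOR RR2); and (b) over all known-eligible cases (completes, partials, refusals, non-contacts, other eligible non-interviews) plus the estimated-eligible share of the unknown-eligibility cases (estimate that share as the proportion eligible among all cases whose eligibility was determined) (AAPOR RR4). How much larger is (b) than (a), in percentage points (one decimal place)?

Numerator = 306 + 21 = 327
Base = 306 + 21 + 193 + 267 + 21 + 192 = 1000
RR2 = 327 / 1000 = 0.3270
Determined eligible = 306 + 21 + 193 + 267 + 21 = 808
e = 808 / (808 + 354) = 808 / 1162 = 0.6954
Eligible share of unknowns = 0.6954 × 192 = 133.52
Base = 808 + 133.52 = 941.52
RR4 = 327 / 941.52 = 0.3473
Difference = 34.73 − 32.70 = 2.03 percentage points

2.0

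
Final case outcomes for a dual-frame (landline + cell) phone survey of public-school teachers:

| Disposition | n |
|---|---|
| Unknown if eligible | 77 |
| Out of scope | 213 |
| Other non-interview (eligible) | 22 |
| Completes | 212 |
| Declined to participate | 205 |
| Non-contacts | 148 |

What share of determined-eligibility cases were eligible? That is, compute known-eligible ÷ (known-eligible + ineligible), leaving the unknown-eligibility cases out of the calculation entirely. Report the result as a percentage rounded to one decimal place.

73.4%

Known eligible: 212 + 205 + 148 + 22 = 587
e = 587 / (587 + 213) = 587 / 800 = 0.7338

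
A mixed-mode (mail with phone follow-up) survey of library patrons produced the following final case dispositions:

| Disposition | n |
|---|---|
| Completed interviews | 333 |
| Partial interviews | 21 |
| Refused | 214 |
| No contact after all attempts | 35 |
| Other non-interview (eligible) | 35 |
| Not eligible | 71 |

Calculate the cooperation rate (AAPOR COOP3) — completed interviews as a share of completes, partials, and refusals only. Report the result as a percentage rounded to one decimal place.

Top: 333
Denominator: 333 + 21 + 214 = 568
COOP3 = 333 / 568 = 0.5863

58.6%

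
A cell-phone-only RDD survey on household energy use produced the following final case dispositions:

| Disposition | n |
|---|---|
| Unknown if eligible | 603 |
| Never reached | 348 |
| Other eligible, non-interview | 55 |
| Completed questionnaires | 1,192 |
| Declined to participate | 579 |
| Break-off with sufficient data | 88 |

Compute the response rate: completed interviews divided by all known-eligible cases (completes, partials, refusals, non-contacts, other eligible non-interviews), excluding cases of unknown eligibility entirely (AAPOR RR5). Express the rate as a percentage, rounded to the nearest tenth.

52.7%

Top = 1192
Denominator = 1192 + 88 + 579 + 348 + 55 = 2262
RR5 = 1192 / 2262 = 0.5270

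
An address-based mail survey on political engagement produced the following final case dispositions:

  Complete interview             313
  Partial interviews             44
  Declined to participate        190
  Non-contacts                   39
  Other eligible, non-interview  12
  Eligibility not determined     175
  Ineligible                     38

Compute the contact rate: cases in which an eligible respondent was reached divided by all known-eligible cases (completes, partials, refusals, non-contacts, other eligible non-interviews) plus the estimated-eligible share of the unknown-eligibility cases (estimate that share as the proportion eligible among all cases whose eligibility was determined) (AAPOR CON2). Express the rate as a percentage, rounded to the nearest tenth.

73.3%

Numerator = 313 + 44 + 190 + 12 = 559
Determined eligible = 313 + 44 + 190 + 39 + 12 = 598
e = 598 / (598 + 38) = 598 / 636 = 0.9403
Estimated eligible among unknowns = 0.9403 × 175 = 164.55
Denom = 598 + 164.55 = 762.55
CON2 = 559 / 762.55 = 0.7331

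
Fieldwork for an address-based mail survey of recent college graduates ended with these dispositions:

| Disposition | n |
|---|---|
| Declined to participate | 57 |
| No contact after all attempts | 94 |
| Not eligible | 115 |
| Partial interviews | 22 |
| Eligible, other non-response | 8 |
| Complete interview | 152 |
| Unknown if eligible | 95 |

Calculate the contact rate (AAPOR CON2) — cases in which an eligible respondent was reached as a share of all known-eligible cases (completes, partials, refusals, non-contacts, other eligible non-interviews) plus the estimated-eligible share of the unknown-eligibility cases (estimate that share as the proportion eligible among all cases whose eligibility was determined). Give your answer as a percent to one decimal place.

Numerator: 152 + 22 + 57 + 8 = 239
Determined eligible: 152 + 22 + 57 + 94 + 8 = 333
e = 333 / (333 + 115) = 333 / 448 = 0.7433
Eligible share of unknowns: 0.7433 × 95 = 70.61
Base: 333 + 70.61 = 403.61
CON2 = 239 / 403.61 = 0.5922

59.2%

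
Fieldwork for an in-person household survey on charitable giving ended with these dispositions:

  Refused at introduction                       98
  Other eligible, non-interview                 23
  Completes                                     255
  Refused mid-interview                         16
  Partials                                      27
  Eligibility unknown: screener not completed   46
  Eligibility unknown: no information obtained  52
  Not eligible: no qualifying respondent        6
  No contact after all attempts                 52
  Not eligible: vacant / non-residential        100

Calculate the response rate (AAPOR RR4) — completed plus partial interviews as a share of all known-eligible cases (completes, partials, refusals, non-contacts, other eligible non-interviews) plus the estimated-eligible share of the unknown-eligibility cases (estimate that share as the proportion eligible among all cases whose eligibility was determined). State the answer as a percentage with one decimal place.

Refusals = 98 + 16 = 114
Eligibility not determined = 46 + 52 = 98
Out of scope = 6 + 100 = 106
Num → 255 + 27 = 282
Known eligible → 255 + 27 + 114 + 52 + 23 = 471
e = 471 / (471 + 106) = 471 / 577 = 0.8163
e × U → 0.8163 × 98 = 80.00
Denom → 471 + 80.00 = 551.00
RR4 = 282 / 551.00 = 0.5118

51.2%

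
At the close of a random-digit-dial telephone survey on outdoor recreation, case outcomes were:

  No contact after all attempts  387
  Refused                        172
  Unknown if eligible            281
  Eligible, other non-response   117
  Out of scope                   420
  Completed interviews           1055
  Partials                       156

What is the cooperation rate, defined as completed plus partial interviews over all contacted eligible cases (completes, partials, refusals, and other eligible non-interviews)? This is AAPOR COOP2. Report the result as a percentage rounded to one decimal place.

Num → 1055 + 156 = 1211
Base → 1055 + 156 + 172 + 117 = 1500
COOP2 = 1211 / 1500 = 0.8073

80.7%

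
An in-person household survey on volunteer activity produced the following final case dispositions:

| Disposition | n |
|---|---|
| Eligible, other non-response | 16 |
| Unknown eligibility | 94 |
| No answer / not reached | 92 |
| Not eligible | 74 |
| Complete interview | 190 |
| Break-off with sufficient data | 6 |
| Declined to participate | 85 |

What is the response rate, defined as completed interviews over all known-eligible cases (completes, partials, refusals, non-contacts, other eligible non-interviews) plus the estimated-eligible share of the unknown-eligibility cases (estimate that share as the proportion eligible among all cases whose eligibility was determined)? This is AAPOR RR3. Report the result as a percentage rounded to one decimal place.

40.6%

Top: 190
Eligible (known): 190 + 6 + 85 + 92 + 16 = 389
e = 389 / (389 + 74) = 389 / 463 = 0.8402
Estimated eligible among unknowns: 0.8402 × 94 = 78.98
Denominator: 389 + 78.98 = 467.98
RR3 = 190 / 467.98 = 0.4060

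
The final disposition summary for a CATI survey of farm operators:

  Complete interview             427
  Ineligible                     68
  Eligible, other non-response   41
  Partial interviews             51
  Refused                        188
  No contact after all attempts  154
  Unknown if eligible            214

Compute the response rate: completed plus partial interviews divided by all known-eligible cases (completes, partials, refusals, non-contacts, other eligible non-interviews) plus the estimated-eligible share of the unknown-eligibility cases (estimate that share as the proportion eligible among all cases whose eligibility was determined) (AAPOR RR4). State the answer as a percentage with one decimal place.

Numerator: 427 + 51 = 478
Eligible (known): 427 + 51 + 188 + 154 + 41 = 861
e = 861 / (861 + 68) = 861 / 929 = 0.9268
Eligible share of unknowns: 0.9268 × 214 = 198.34
Denom: 861 + 198.34 = 1059.34
RR4 = 478 / 1059.34 = 0.4512

45.1%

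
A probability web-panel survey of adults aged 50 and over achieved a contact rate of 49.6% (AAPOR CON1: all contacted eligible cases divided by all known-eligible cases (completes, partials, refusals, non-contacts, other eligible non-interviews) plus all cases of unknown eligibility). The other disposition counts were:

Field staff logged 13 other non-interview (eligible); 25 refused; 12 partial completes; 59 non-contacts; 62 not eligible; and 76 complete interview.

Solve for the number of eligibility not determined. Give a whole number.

Top → 76 + 12 + 25 + 13 = 126
CON1 = 126 / D = 0.496
D = 126 / 0.496 = 254.0
Other denominator terms total 185
eligibility not determined = 254.0 − 185 ≈ 69

69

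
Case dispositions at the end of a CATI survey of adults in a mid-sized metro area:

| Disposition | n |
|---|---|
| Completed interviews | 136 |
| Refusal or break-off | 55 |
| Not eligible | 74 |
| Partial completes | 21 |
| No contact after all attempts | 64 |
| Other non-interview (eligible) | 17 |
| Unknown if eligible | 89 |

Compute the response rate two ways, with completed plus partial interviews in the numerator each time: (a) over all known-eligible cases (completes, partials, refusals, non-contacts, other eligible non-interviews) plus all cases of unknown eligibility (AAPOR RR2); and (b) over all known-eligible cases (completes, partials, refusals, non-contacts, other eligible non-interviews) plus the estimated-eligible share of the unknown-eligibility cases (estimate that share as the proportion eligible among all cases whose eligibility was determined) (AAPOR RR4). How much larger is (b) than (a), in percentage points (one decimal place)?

2.0

Numerator = 136 + 21 = 157
Base = 136 + 21 + 55 + 64 + 17 + 89 = 382
RR2 = 157 / 382 = 0.4110
Known eligible = 136 + 21 + 55 + 64 + 17 = 293
e = 293 / (293 + 74) = 293 / 367 = 0.7984
e × U = 0.7984 × 89 = 71.06
Base = 293 + 71.06 = 364.06
RR4 = 157 / 364.06 = 0.4312
Difference = 43.12 − 41.10 = 2.02 percentage points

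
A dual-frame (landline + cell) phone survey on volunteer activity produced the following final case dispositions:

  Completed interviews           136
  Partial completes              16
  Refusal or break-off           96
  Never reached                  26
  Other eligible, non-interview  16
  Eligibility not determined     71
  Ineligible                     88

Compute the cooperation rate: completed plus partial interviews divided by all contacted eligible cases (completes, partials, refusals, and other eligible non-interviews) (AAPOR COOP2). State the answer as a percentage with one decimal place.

Top: 136 + 16 = 152
Base: 136 + 16 + 96 + 16 = 264
COOP2 = 152 / 264 = 0.5758

57.6%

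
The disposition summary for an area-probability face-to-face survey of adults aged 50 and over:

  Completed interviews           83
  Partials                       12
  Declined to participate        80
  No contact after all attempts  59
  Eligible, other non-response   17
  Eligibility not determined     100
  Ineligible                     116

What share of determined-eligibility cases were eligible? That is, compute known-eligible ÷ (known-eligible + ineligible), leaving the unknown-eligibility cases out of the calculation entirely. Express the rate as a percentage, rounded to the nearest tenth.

Determined eligible = 83 + 12 + 80 + 59 + 17 = 251
e = 251 / (251 + 116) = 251 / 367 = 0.6839

68.4%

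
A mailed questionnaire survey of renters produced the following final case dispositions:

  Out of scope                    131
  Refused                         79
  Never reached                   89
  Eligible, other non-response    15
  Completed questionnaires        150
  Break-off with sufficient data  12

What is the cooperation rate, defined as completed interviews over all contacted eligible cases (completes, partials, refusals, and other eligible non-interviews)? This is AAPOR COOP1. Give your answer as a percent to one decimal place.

58.6%

Numerator = 150
Denom = 150 + 12 + 79 + 15 = 256
COOP1 = 150 / 256 = 0.5859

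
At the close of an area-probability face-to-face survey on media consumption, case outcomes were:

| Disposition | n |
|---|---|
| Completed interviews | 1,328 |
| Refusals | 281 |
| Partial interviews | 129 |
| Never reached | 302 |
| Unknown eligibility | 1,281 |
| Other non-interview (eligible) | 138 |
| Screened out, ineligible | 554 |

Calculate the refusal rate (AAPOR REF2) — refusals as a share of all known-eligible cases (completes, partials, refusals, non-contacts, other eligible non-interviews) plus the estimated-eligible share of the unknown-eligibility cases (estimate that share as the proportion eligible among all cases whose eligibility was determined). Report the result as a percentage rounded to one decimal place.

8.8%

Num = 281
Known eligible = 1328 + 129 + 281 + 302 + 138 = 2178
e = 2178 / (2178 + 554) = 2178 / 2732 = 0.7972
e × U = 0.7972 × 1281 = 1021.21
Denom = 2178 + 1021.21 = 3199.21
REF2 = 281 / 3199.21 = 0.0878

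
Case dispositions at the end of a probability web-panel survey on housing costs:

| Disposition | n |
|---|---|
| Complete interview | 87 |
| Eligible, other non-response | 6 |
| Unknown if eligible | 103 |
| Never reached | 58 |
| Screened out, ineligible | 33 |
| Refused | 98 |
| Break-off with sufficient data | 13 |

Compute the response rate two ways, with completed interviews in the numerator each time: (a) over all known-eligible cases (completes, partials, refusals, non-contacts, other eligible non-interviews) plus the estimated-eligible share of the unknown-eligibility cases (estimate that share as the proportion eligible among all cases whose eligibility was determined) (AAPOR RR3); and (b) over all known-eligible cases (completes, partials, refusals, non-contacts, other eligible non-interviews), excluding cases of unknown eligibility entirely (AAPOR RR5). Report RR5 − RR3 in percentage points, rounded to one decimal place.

Numerator → 87
Known eligible → 87 + 13 + 98 + 58 + 6 = 262
e = 262 / (262 + 33) = 262 / 295 = 0.8881
e × U → 0.8881 × 103 = 91.47
Base → 262 + 91.47 = 353.47
RR3 = 87 / 353.47 = 0.2461
Base → 87 + 13 + 98 + 58 + 6 = 262
RR5 = 87 / 262 = 0.3321
Difference = 33.21 − 24.61 = 8.60 percentage points

8.6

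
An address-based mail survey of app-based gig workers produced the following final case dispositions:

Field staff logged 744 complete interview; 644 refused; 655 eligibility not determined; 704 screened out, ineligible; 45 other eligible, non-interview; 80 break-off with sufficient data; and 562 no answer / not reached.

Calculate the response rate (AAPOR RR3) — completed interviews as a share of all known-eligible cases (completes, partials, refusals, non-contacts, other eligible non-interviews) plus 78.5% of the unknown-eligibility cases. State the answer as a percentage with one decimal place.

Num: 744
Eligible (known): 744 + 80 + 644 + 562 + 45 = 2075
Eligible share of unknowns: 0.7850 × 655 = 514.18
Base: 2075 + 514.18 = 2589.18
RR3 = 744 / 2589.18 = 0.2873

28.7%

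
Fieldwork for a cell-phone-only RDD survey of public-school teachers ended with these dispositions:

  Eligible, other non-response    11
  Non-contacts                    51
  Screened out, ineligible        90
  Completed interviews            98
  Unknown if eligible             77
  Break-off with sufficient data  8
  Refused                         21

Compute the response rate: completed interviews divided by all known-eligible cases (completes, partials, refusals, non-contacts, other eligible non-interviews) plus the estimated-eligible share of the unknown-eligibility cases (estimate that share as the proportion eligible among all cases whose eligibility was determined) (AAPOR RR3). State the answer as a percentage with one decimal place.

40.6%

Num: 98
Known eligible: 98 + 8 + 21 + 51 + 11 = 189
e = 189 / (189 + 90) = 189 / 279 = 0.6774
Estimated eligible among unknowns: 0.6774 × 77 = 52.16
Base: 189 + 52.16 = 241.16
RR3 = 98 / 241.16 = 0.4064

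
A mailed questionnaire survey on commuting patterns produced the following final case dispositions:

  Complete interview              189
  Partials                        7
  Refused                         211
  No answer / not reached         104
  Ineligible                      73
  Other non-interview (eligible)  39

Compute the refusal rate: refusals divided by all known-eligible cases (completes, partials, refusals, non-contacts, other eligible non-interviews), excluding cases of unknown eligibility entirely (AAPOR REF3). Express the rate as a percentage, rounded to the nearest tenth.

38.4%

Num: 211
Denominator: 189 + 7 + 211 + 104 + 39 = 550
REF3 = 211 / 550 = 0.3836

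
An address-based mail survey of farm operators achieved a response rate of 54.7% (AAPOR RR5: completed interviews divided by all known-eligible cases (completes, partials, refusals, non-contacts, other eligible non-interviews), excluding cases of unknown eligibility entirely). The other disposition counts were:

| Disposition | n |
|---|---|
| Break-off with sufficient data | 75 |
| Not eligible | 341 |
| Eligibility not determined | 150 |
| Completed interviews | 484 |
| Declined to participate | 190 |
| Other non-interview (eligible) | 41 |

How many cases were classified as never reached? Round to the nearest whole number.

95

RR5 = 484 / D = 0.547
D = 484 / 0.547 = 884.8
Rest of base = 790
never reached = 884.8 − 790 ≈ 95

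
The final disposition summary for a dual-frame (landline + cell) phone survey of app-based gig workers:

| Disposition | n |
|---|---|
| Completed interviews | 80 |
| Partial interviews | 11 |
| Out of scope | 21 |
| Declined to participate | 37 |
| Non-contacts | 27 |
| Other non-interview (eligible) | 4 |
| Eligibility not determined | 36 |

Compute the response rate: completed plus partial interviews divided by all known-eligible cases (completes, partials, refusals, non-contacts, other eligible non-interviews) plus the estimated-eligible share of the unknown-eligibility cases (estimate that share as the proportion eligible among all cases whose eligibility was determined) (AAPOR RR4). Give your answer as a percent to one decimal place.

Top = 80 + 11 = 91
Determined eligible = 80 + 11 + 37 + 27 + 4 = 159
e = 159 / (159 + 21) = 159 / 180 = 0.8833
Estimated eligible among unknowns = 0.8833 × 36 = 31.80
Denominator = 159 + 31.80 = 190.80
RR4 = 91 / 190.80 = 0.4769

47.7%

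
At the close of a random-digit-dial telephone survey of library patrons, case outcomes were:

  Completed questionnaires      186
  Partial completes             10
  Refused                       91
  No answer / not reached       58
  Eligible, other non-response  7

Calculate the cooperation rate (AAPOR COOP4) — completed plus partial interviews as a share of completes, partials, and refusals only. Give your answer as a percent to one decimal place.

68.3%

Top: 186 + 10 = 196
Denominator: 186 + 10 + 91 = 287
COOP4 = 196 / 287 = 0.6829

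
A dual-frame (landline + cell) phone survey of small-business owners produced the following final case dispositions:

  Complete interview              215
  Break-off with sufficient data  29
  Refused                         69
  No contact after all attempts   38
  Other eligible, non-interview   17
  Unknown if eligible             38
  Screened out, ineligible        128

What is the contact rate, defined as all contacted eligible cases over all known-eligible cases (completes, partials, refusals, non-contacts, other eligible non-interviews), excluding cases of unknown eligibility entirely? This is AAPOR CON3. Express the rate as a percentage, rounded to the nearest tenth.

89.7%

Numerator: 215 + 29 + 69 + 17 = 330
Denominator: 215 + 29 + 69 + 38 + 17 = 368
CON3 = 330 / 368 = 0.8967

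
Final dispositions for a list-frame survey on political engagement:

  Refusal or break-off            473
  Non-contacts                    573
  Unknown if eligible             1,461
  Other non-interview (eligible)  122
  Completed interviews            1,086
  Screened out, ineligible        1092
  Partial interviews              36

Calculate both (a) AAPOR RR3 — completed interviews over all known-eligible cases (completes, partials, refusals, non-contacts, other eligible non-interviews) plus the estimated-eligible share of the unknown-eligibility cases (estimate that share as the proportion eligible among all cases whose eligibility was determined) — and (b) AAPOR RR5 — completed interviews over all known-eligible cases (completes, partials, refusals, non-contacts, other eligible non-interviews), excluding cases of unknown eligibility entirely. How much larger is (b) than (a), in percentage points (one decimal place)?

14.3

Num: 1086
Determined eligible: 1086 + 36 + 473 + 573 + 122 = 2290
e = 2290 / (2290 + 1092) = 2290 / 3382 = 0.6771
e × U: 0.6771 × 1461 = 989.24
Denominator: 2290 + 989.24 = 3279.24
RR3 = 1086 / 3279.24 = 0.3312
Denominator: 1086 + 36 + 473 + 573 + 122 = 2290
RR5 = 1086 / 2290 = 0.4742
Difference = 47.42 − 33.12 = 14.30 percentage points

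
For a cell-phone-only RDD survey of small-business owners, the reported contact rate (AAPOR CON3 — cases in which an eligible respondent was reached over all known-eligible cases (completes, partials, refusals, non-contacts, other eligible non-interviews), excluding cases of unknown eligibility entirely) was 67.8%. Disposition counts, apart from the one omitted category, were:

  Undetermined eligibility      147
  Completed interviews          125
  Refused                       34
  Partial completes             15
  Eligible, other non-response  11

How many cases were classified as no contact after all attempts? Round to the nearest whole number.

88

Top: 125 + 15 + 34 + 11 = 185
CON3 = 185 / D = 0.678
D = 185 / 0.678 = 272.9
Rest of base = 185
no contact after all attempts = 272.9 − 185 ≈ 88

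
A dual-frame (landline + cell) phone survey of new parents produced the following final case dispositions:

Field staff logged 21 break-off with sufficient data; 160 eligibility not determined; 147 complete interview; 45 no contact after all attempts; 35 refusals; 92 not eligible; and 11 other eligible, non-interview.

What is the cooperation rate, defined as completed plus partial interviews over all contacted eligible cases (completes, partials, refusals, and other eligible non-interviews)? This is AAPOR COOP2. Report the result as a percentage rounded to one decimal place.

78.5%

Num: 147 + 21 = 168
Denominator: 147 + 21 + 35 + 11 = 214
COOP2 = 168 / 214 = 0.7850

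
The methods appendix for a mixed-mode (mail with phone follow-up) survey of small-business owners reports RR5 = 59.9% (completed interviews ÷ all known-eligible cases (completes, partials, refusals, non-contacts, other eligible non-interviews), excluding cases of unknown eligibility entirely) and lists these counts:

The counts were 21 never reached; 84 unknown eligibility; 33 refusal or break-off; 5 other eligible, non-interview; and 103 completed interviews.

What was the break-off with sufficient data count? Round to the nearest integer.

10

RR5 = 103 / D = 0.599
D = 103 / 0.599 = 172.0
Other denominator terms total 162
break-off with sufficient data = 172.0 − 162 ≈ 10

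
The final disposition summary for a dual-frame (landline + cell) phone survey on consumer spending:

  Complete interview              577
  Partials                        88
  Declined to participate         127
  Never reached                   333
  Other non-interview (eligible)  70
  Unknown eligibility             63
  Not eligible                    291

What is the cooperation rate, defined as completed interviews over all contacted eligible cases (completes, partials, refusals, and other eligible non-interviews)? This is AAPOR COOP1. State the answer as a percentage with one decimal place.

66.9%

Num: 577
Base: 577 + 88 + 127 + 70 = 862
COOP1 = 577 / 862 = 0.6694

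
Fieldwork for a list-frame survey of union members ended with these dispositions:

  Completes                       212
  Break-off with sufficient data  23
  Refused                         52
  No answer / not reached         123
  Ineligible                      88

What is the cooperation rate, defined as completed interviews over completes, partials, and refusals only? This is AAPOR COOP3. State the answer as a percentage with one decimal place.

Num = 212
Denom = 212 + 23 + 52 = 287
COOP3 = 212 / 287 = 0.7387

73.9%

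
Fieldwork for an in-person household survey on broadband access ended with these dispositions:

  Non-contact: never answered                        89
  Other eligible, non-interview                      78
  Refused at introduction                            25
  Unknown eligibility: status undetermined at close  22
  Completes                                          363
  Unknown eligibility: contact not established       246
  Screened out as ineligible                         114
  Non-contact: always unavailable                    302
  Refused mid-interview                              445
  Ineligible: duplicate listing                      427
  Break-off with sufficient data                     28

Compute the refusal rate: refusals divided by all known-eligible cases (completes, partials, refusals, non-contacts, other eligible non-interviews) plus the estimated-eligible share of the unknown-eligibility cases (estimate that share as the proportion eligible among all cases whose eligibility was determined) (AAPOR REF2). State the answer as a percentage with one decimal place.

30.9%

Refusal or break-off = 25 + 445 = 470
No answer / not reached = 89 + 302 = 391
Unknown if eligible = 246 + 22 = 268
Ineligible = 114 + 427 = 541
Top → 470
Eligible (known) → 363 + 28 + 470 + 391 + 78 = 1330
e = 1330 / (1330 + 541) = 1330 / 1871 = 0.7108
Estimated eligible among unknowns → 0.7108 × 268 = 190.49
Denom → 1330 + 190.49 = 1520.49
REF2 = 470 / 1520.49 = 0.3091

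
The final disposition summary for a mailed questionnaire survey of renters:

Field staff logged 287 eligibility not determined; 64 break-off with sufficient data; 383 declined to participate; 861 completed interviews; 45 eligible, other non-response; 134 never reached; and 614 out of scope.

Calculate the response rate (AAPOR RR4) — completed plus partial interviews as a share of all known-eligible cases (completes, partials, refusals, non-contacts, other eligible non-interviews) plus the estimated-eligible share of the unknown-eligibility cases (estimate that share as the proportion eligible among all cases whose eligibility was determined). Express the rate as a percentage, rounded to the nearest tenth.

Num → 861 + 64 = 925
Determined eligible → 861 + 64 + 383 + 134 + 45 = 1487
e = 1487 / (1487 + 614) = 1487 / 2101 = 0.7078
e × U → 0.7078 × 287 = 203.14
Denominator → 1487 + 203.14 = 1690.14
RR4 = 925 / 1690.14 = 0.5473

54.7%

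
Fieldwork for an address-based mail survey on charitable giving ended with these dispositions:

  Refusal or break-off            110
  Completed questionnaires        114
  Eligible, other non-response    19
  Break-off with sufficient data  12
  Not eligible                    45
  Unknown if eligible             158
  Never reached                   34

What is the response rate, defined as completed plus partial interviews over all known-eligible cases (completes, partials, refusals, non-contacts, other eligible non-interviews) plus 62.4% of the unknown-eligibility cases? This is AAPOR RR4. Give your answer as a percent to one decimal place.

Numerator → 114 + 12 = 126
Determined eligible → 114 + 12 + 110 + 34 + 19 = 289
Estimated eligible among unknowns → 0.6240 × 158 = 98.59
Denom → 289 + 98.59 = 387.59
RR4 = 126 / 387.59 = 0.3251

32.5%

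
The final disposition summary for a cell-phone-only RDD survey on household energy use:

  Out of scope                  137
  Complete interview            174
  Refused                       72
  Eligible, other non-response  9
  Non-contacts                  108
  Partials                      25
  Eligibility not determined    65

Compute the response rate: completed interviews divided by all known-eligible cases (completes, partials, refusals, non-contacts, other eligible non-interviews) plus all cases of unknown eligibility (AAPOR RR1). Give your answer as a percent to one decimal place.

38.4%

Top: 174
Denominator: 174 + 25 + 72 + 108 + 9 + 65 = 453
RR1 = 174 / 453 = 0.3841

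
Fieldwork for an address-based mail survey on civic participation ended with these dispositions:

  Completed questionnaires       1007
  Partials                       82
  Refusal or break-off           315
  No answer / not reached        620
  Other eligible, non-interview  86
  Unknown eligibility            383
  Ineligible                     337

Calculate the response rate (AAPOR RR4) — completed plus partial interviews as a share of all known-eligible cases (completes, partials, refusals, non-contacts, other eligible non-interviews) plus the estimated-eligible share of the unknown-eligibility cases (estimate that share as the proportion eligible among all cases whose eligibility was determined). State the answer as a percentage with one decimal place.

44.6%

Top → 1007 + 82 = 1089
Eligible (known) → 1007 + 82 + 315 + 620 + 86 = 2110
e = 2110 / (2110 + 337) = 2110 / 2447 = 0.8623
Estimated eligible among unknowns → 0.8623 × 383 = 330.26
Denom → 2110 + 330.26 = 2440.26
RR4 = 1089 / 2440.26 = 0.4463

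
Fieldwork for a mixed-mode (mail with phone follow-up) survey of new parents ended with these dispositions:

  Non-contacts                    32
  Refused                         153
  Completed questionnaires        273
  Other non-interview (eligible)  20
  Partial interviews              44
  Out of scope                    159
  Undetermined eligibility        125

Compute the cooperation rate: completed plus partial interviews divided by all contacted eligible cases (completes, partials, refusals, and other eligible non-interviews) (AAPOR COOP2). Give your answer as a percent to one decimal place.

64.7%

Numerator = 273 + 44 = 317
Base = 273 + 44 + 153 + 20 = 490
COOP2 = 317 / 490 = 0.6469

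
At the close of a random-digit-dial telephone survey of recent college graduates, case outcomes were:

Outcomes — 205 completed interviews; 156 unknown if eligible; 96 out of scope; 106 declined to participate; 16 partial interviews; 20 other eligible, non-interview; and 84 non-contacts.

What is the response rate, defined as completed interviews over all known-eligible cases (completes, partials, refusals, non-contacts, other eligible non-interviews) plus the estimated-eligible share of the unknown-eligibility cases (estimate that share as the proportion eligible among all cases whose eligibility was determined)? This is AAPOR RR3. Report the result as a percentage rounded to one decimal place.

Top = 205
Eligible (known) = 205 + 16 + 106 + 84 + 20 = 431
e = 431 / (431 + 96) = 431 / 527 = 0.8178
Estimated eligible among unknowns = 0.8178 × 156 = 127.58
Base = 431 + 127.58 = 558.58
RR3 = 205 / 558.58 = 0.3670

36.7%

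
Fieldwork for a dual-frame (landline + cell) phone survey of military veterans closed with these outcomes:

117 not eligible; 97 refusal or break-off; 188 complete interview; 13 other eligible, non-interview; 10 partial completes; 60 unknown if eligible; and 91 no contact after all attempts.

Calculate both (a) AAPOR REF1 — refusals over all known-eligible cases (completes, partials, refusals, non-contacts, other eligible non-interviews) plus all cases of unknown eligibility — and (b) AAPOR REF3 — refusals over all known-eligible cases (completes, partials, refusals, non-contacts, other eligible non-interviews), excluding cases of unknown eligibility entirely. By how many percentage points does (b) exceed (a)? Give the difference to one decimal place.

Num = 97
Denominator = 188 + 10 + 97 + 91 + 13 + 60 = 459
REF1 = 97 / 459 = 0.2113
Denominator = 188 + 10 + 97 + 91 + 13 = 399
REF3 = 97 / 399 = 0.2431
Difference = 24.31 − 21.13 = 3.18 percentage points

3.2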